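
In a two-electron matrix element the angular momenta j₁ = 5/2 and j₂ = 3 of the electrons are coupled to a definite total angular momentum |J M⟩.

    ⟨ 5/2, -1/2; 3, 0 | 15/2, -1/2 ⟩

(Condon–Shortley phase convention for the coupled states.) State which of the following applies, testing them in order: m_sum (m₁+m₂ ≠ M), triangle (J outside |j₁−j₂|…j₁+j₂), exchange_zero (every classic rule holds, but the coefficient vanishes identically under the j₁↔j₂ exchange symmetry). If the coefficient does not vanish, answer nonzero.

triangle

m-sum: m₁+m₂ = -1/2+0 = -1/2, M = -1/2  ✓
triangle: need |j₁−j₂| ≤ J ≤ j₁+j₂, i.e. J ∈ [1/2, 11/2]; J = 15/2 is outside ✗ ⇒ coefficient is 0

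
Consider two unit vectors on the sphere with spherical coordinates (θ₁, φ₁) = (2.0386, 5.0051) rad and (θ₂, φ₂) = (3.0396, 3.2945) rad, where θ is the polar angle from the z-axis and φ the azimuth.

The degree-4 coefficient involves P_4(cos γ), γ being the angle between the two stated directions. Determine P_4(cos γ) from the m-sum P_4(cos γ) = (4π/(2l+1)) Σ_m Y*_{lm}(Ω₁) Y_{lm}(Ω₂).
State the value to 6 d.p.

-0.179617

Expand P_4 via completeness: Σ_{m} conj(Y_{4,m}) at Ω₁ times Y_{4,m} at Ω₂ —
  [-4]  conj(Y_{4,-4})(Ω₁) = +0.109361+0.258698i ; Y_{4,-4}(Ω₂) = +0.000039-0.000027i ; Δ = +0.000011+0.000007i
  [-3]  conj(Y_{4,-3})(Ω₁) = +0.308849-0.256290i ; Y_{4,-3}(Ω₂) = +0.001178-0.000582i ; Δ = +0.000215-0.000482i
  [-2]  conj(Y_{4,-2})(Ω₁) = -0.094036-0.062340i ; Y_{4,-2}(Ω₂) = +0.019602-0.006189i ; Δ = -0.002229-0.000640i
  [-1]  conj(Y_{4,-1})(Ω₁) = +0.086625-0.287438i ; Y_{4,-1}(Ω₂) = +0.185997-0.028664i ; Δ = +0.007873-0.055946i
  [+0]  conj(Y_{4,0})(Ω₁) = -0.174861-0.000000i ; Y_{4,0}(Ω₂) = +0.802817+0.000000i ; Δ = -0.140381-0.000000i
  [+1]  conj(Y_{4,1})(Ω₁) = -0.086625-0.287438i ; Y_{4,1}(Ω₂) = -0.185997-0.028664i ; Δ = +0.007873+0.055946i
  [+2]  conj(Y_{4,2})(Ω₁) = -0.094036+0.062340i ; Y_{4,2}(Ω₂) = +0.019602+0.006189i ; Δ = -0.002229+0.000640i
  [+3]  conj(Y_{4,3})(Ω₁) = -0.308849-0.256290i ; Y_{4,3}(Ω₂) = -0.001178-0.000582i ; Δ = +0.000215+0.000482i
  [+4]  conj(Y_{4,4})(Ω₁) = +0.109361-0.258698i ; Y_{4,4}(Ω₂) = +0.000039+0.000027i ; Δ = +0.000011-0.000007i
Accumulated sum -0.128642+0.000000i; after 4π/(2l+1) scaling, -0.179617+0.000000i ⇒ P_4 = -0.179617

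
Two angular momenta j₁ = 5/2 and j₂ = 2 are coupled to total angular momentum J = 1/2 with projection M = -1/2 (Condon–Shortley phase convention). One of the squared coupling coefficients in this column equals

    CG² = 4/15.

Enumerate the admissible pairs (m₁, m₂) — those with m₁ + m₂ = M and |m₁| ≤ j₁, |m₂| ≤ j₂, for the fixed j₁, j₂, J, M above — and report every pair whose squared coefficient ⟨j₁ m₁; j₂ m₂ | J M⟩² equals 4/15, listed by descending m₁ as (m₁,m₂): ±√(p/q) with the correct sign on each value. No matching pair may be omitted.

Admissible pairs with m₁+m₂ = M = -1/2: (-5/2,2), (-3/2,1), (-1/2,0), (1/2,-1), (3/2,-2)
  (m₁,m₂)=(3/2,-2): CG² = 1/15, CG = +√(1/15)
  (m₁,m₂)=(1/2,-1): CG² = 2/15, CG = −√(2/15)
  (m₁,m₂)=(-1/2,0): CG² = 1/5, CG = +√(1/5)
  (m₁,m₂)=(-3/2,1): CG² = 4/15, CG = −√(4/15)   ← matches the target
  (m₁,m₂)=(-5/2,2): CG² = 1/3, CG = +√(1/3)
Pairs with CG² = 4/15: (-3/2,1): −√(4/15)

(-3/2,1): −√(4/15)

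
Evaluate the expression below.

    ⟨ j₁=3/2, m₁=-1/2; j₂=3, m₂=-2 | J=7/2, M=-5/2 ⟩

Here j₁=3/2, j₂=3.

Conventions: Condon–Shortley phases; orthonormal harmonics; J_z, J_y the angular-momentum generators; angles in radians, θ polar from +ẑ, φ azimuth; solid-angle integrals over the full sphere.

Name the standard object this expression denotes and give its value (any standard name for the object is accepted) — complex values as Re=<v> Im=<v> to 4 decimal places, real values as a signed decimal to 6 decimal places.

This is a Clebsch–Gordan (vector-coupling) coefficient.
triangle: 1!·2!·5!/9! = 240/362880
(j±m)!: 1!·2!·1!·5!·1!·6! = 172800
prefactor² = (2J+1)·Δ·N² = 6400/7
  k=0: +1/(0!·1!·2!·1!·0!·4!) = 1/48
  k=1: −1/(1!·0!·1!·0!·1!·5!) = -1/120
Σ = 1/80  ⇒  CG² = 6400/7·(1/80)² = 1/7
CG = +√(1/7) = +0.377964

Clebsch–Gordan coefficient, +√(1/7) ≈ +0.377964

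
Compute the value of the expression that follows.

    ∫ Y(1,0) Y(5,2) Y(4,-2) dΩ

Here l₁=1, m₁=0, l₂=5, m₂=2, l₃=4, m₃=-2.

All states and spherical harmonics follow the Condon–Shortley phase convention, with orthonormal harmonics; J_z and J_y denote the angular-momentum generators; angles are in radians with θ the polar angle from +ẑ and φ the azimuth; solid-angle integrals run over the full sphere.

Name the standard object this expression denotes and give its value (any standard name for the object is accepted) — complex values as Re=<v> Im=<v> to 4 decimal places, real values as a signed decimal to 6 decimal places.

This is a Gaunt coefficient — the integral of a triple product of spherical harmonics over the sphere.
Checks pass: Σm=0; 10 even; l₃=4∈[4,6].
(2·1+1)(2·5+1)(2·4+1) = 297
Δ: 2! 0! 8! / 11! → 1/495
sum: t=1:−1/576 = -1/576
3j²(1 5 4; 0 0 0) = Δ·Π!·Σ² = 5/99  (sign -1)
sum: t=1:−1/1440 = -1/1440
3j²(1 5 4; 0 2 -2) = Δ·Π!·Σ² = 7/165  (sign -1)
combine: 4πI² = 297·5/99·7/165 = 7/11
take √, sign +1: I = 0.22503380

Gaunt coefficient, +0.225034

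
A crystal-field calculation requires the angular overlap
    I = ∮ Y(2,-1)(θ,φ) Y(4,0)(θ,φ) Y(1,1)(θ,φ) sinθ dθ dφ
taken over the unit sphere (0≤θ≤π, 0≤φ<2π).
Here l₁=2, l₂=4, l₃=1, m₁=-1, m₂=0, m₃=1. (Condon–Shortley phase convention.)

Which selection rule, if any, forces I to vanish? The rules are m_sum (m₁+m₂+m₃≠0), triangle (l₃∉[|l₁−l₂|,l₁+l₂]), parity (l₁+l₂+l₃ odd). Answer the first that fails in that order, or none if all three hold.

triangle

m₁+m₂+m₃ = -1 + 0 + 1 = 0  ✓
triangle: need |l₁−l₂| ≤ l₃ ≤ l₁+l₂ = [2,6]; l₃=1 is outside  ✗
parity: l₁+l₂+l₃ = 7 is odd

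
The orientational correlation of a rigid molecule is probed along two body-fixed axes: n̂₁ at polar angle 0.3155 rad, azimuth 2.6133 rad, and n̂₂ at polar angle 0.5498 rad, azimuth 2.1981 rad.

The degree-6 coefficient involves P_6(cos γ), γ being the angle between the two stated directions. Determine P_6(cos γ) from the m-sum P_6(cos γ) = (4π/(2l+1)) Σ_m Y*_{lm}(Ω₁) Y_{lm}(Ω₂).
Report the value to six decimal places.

0.300261

Addition theorem: P_6(cos γ) = (4π/13) Σ_m Y*_{lm}(Ω₁) Y_{lm}(Ω₂), m = −6…6:
  term(m=-6) = (-0.000003, 0.000003)   from Y*(Ω₁)=(-0.000431, 0.000012), Y(Ω₂)=(0.007989, -0.005730)
  term(m=-5) = (-0.000123, 0.000223)   from Y*(Ω₁)=(0.004015, 0.002194), Y(Ω₂)=(-0.000282, 0.055574)
  term(m=-4) = (-0.000495, 0.005480)   from Y*(Ω₁)=(-0.015264, -0.025327), Y(Ω₂)=(-0.150096, -0.109985)
  term(m=-3) = (0.016242, 0.048172)   from Y*(Ω₁)=(0.001808, 0.128393), Y(Ω₂)=(0.376897, -0.121194)
  term(m=-2) = (0.117691, 0.128791)   from Y*(Ω₁)=(0.180215, -0.319020), Y(Ω₂)=(-0.148060, 0.452553)
  term(m=-1) = (0.062331, 0.027477)   from Y*(Ω₁)=(-0.507964, 0.296461), Y(Ω₂)=(-0.067982, -0.093769)
  term(m=+0) = (-0.080665, 0.000000)   from Y*(Ω₁)=(0.198507, -0.000000), Y(Ω₂)=(-0.406358, 0.000000)
  term(m=+1) = (0.062331, -0.027477)   from Y*(Ω₁)=(0.507964, 0.296461), Y(Ω₂)=(0.067982, -0.093769)
  term(m=+2) = (0.117691, -0.128791)   from Y*(Ω₁)=(0.180215, 0.319020), Y(Ω₂)=(-0.148060, -0.452553)
  term(m=+3) = (0.016242, -0.048172)   from Y*(Ω₁)=(-0.001808, 0.128393), Y(Ω₂)=(-0.376897, -0.121194)
  term(m=+4) = (-0.000495, -0.005480)   from Y*(Ω₁)=(-0.015264, 0.025327), Y(Ω₂)=(-0.150096, 0.109985)
  term(m=+5) = (-0.000123, -0.000223)   from Y*(Ω₁)=(-0.004015, 0.002194), Y(Ω₂)=(0.000282, 0.055574)
  term(m=+6) = (-0.000003, -0.000003)   from Y*(Ω₁)=(-0.000431, -0.000012), Y(Ω₂)=(0.007989, 0.005730)
Accumulated sum (0.310622, -0.000000); after 4π/(2l+1) scaling, (0.300261, -0.000000) ⇒ P_6 = 0.300261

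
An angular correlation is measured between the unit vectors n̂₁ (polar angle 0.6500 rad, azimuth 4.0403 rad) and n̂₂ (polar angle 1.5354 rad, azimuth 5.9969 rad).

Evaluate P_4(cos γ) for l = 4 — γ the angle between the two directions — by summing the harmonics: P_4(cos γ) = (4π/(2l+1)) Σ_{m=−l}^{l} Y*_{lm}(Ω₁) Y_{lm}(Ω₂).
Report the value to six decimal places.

0.232790

Summing Y*_{l m}(θ₁,φ₁)·Y_{l m}(θ₂,φ₂) over m ∈ [−4, 4]; prefactor 4π/(2·4+1) = 1.396263:
  term(m=-4) = (0.000723, -0.026194)   from Y*(Ω₁)=(-0.053368, -0.025993), Y(Ω₂)=(0.182272, 0.402036)
  term(m=-3) = (0.008942, 0.003923)   from Y*(Ω₁)=(0.199306, -0.095165), Y(Ω₂)=(0.028884, 0.033473)
  term(m=-2) = (0.099940, -0.097221)   from Y*(Ω₁)=(-0.094593, 0.410242), Y(Ω₂)=(-0.278357, -0.179429)
  term(m=-1) = (0.006165, 0.015179)   from Y*(Ω₁)=(-0.203818, -0.256162), Y(Ω₂)=(-0.048011, -0.014133)
  term(m=+0) = (-0.064817, -0.000000)   from Y*(Ω₁)=(-0.206826, -0.000000), Y(Ω₂)=(0.313388, 0.000000)
  term(m=+1) = (0.006165, -0.015179)   from Y*(Ω₁)=(0.203818, -0.256162), Y(Ω₂)=(0.048011, -0.014133)
  term(m=+2) = (0.099940, 0.097221)   from Y*(Ω₁)=(-0.094593, -0.410242), Y(Ω₂)=(-0.278357, 0.179429)
  term(m=+3) = (0.008942, -0.003923)   from Y*(Ω₁)=(-0.199306, -0.095165), Y(Ω₂)=(-0.028884, 0.033473)
  term(m=+4) = (0.000723, 0.026194)   from Y*(Ω₁)=(-0.053368, 0.025993), Y(Ω₂)=(0.182272, -0.402036)
Σ over m = (0.166723, -0.000000); ×(4π/9) → (0.232790, -0.000000). Real part: 0.232790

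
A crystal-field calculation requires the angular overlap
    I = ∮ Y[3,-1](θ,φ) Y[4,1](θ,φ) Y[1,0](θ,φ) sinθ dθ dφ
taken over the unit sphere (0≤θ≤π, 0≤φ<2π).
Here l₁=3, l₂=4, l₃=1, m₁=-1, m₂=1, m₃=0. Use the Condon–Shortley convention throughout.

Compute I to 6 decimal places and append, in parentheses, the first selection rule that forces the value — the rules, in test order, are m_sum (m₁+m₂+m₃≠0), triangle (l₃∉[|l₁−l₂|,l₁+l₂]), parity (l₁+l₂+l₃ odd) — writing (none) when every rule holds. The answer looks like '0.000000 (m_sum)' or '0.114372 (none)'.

-0.238414 (none)

Rules hold: Σm=0, L=8 even, 1≤1≤7.
N = 7·9·3 = 189
Δ = 6!·0!·2!/9! = 1/252
Racah Σ t=3..3: t=3:−1/36 = -1/36
⇒ 3j(3 4 1; 0 0 0)² = 4/63, sgn +1
Racah Σ t=4..4: t=4:+1/48 = 1/48
⇒ 3j(3 4 1; -1 1 0)² = 5/84, sgn -1
4πI² = N·(3j₀)²·(3jₘ)² = 5/7
I = -1·√(0.714286/4π) = -0.23841361
No selection rule forces the value: the integral is nonzero (none).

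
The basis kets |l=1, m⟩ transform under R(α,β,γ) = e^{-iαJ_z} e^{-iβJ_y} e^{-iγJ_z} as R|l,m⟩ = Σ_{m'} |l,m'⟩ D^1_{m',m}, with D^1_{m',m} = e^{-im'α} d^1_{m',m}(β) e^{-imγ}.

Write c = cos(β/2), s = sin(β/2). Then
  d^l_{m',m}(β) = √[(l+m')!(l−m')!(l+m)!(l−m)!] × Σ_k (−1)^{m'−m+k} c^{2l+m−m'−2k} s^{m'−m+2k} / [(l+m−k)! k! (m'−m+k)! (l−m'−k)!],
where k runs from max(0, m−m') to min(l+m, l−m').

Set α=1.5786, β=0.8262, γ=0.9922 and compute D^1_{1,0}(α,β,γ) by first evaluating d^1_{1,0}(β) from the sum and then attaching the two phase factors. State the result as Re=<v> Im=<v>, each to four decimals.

Split into d^1_{1,0}(β=0.8262) × two z-phases.
c=cos(0.826200/2)=0.915881, s=sin(0.826200/2)=0.401450; N=√[2·1·1·1]=1.414214
k∈{0} keeps every argument non-negative
  k=0: (−1)^1·1.4142/(1)·0.9159^1·0.4015^1 = -0.519979
d^1_{1,0}(0.8262) = -0.519979
Phases: e^{-i·(1)·1.5786}=-0.007804-0.999970i, e^{-i·(0)·0.9922}=+1.000000+0.000000i ⇒ D=+0.004058+0.519963i

Re=0.0041 Im=0.5200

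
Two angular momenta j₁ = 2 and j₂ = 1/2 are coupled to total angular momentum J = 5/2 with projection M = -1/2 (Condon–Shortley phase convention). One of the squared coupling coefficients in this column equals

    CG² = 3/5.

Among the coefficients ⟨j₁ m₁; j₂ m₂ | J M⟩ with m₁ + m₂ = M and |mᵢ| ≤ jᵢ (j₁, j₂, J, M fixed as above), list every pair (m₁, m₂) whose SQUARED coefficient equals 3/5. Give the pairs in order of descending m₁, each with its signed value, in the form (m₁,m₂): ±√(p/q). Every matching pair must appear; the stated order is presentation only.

Admissible pairs with m₁+m₂ = M = -1/2: (-1,1/2), (0,-1/2)
  (m₁,m₂)=(0,-1/2): CG² = 3/5, CG = +√(3/5)   ← matches the target
  (m₁,m₂)=(-1,1/2): CG² = 2/5, CG = +√(2/5)
Pairs with CG² = 3/5: (0,-1/2): +√(3/5)

(0,-1/2): +√(3/5)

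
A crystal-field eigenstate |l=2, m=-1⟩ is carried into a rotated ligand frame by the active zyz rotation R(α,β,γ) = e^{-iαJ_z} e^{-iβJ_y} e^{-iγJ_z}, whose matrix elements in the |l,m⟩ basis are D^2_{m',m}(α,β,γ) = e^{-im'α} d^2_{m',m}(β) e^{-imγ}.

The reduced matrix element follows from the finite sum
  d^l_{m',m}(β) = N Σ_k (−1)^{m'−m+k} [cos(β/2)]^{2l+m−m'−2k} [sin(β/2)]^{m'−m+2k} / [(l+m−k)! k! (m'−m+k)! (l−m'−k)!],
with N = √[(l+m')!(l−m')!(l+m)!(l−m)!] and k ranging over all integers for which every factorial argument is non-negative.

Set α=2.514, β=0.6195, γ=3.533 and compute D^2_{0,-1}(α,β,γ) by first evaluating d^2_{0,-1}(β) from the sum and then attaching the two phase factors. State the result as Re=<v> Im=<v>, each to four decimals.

Re=0.5352 Im=0.2209

D^2_{0,-1}(2.5140,0.6195,3.5330) = e^{-i·0·2.5140}·d^2_{0,-1}(0.6195)·e^{-i·-1·3.5330}. Compute d first:
c=cos(0.619500/2)=0.952410, s=sin(0.619500/2)=0.304821; N=√[2·2·1·6]=4.898979
k: max(0,(-1)−(0))=0 … min(2+(-1),2−(0))=1
  k=0: (−1)^1·4.8990/(2)·0.9524^3·0.3048^1 = -0.645047
  k=1: (−1)^2·4.8990/(2)·0.9524^1·0.3048^3 = +0.066074
d^2_{0,-1}(0.6195) = -0.645047 +0.066074 = -0.578973
Phases: e^{-i·(0)·2.5140}=+1.000000+0.000000i, e^{-i·(-1)·3.5330}=-0.924373-0.381490i ⇒ D=+0.535187+0.220872i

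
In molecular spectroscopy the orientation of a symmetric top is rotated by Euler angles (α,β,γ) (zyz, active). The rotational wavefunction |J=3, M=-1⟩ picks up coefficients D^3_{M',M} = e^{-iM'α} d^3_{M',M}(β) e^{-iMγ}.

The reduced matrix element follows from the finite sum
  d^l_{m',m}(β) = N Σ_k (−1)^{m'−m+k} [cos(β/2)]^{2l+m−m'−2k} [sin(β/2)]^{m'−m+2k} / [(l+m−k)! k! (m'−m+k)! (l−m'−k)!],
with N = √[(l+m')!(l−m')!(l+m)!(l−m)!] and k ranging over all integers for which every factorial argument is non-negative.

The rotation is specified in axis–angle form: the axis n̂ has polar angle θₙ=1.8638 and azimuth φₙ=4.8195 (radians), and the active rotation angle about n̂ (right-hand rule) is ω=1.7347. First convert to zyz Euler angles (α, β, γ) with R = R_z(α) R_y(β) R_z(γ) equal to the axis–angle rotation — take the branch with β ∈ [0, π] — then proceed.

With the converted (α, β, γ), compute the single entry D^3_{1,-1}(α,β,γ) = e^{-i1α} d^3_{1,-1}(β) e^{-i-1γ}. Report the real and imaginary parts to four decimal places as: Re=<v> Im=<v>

Re=-0.2078 Im=0.0452

Axis–angle → zyz. n̂ = (sinθₙcosφₙ, sinθₙsinφₙ, cosθₙ) = (+0.102350, -0.951894, -0.288829), ω = 1.7347.
R = I cosω + sinω [n̂]ₓ + (1−cosω) n̂n̂ᵀ gives
  R = [-0.150986, +0.171635, -0.973522; -0.398282, +0.890781, +0.218818; +0.904751, +0.420774, -0.066136]
β = atan2(√(R₁₃²+R₂₃²), R₃₃) = 1.636981; α = atan2(R₂₃, R₁₃) mod 2π = 2.920498; γ = atan2(R₃₂, −R₃₁) mod 2π = 2.706276
D^3_{1,-1}(2.9205,1.6370,2.7063) = e^{-i·1·2.9205}·d^3_{1,-1}(1.6370)·e^{-i·-1·2.7063}. Compute d first:
With c≡cos(β/2)=0.683324 and s≡sin(β/2)=0.730115, N=[24·2·2·24]^{1/2}=48.000000
The bounds max(0,m−m')=0 and min(l+m,l−m')=2 give 3 terms
  k=0: (−1)^2·48.0000/(8)·0.6833^4·0.7301^2 = +0.697334
  k=1: (−1)^3·48.0000/(6)·0.6833^2·0.7301^4 = -1.061473
  k=2: (−1)^4·48.0000/(48)·0.6833^0·0.7301^6 = +0.151478
d^3_{1,-1}(1.6370) = +0.697334 -1.061473 +0.151478 = -0.212661
Phases: e^{-i·(1)·2.9205}=-0.975658-0.219298i, e^{-i·(-1)·2.7063}=-0.906736+0.421698i ⇒ D=-0.207800+0.045209i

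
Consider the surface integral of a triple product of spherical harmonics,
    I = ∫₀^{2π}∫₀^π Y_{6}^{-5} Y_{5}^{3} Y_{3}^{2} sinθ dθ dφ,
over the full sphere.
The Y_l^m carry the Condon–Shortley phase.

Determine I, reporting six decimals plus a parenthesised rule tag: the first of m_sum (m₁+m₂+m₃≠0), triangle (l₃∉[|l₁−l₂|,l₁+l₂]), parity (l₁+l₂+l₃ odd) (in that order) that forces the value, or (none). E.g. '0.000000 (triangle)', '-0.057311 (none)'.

Checks pass: Σm=0; 14 even; l₃=3∈[1,11].
(2·6+1)(2·5+1)(2·3+1) = 1001
Δ: 8! 4! 2! / 15! → 1/675675
sum: t=3:−1/8640 t=4:+1/2304 t=5:−1/8640 = 7/34560
3j²(6 5 3; 0 0 0) = Δ·Π!·Σ² = 7/429  (sign -1)
sum: t=7:−1/120960 t=8:+1/483840 = -1/161280
3j²(6 5 3; -5 3 2) = Δ·Π!·Σ² = 2/91  (sign +1)
combine: 4πI² = 1001·7/429·2/91 = 14/39
take √, sign -1: I = -0.16901560
No selection rule forces the value: the integral is nonzero (none).

-0.169016 (none)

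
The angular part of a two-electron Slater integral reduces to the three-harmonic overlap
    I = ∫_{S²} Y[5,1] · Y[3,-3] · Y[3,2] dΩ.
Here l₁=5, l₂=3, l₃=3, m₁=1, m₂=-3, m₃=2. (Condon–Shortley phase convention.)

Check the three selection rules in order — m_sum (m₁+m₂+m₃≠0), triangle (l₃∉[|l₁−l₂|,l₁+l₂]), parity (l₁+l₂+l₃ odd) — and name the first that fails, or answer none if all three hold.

m₁+m₂+m₃ = 1 − 3 + 2 = 0  ✓
triangle: |5−3|=2 ≤ l₃=3 ≤ 5+3=8  ✓
parity: l₁+l₂+l₃ = 11 is odd  ✗

parity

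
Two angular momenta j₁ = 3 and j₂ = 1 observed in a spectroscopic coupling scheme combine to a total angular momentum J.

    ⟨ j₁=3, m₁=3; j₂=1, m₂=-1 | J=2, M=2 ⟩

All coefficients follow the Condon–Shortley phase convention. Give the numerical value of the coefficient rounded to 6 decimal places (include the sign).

+0.845154

j₁+j₂−J=2  J+j₁−j₂=4  J−j₁+j₂=0  j₁+j₂+J+1=7
(j₁±m₁, j₂±m₂, J±M) = (6,0,0,2,4,0)
P² = 11520/7
sum k=0..0:
  [0] +1/48 = 1/48
S = 1/48
C² = P²·S² = 5/7 ; C = +0.845154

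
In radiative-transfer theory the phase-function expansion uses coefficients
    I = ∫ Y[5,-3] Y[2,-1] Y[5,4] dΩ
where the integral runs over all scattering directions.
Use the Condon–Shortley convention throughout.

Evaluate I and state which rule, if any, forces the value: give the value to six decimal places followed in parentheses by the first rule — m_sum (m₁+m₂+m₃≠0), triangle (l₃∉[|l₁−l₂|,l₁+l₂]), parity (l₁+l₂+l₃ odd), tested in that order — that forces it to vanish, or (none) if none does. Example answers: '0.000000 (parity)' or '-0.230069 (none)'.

Checks pass: Σm=0; 12 even; l₃=5∈[3,7].
(2·5+1)(2·2+1)(2·5+1) = 605
Δ: 2! 8! 2! / 13! → 1/38610
sum: t=0:+1/2880 t=1:−1/576 t=2:+1/2880 = -1/960
3j²(5 2 5; 0 0 0) = Δ·Π!·Σ² = 10/429  (sign +1)
sum: t=0:+1/80640 t=1:−1/10080 = -1/11520
3j²(5 2 5; -3 -1 4) = Δ·Π!·Σ² = 49/1430  (sign +1)
combine: 4πI² = 605·10/429·49/1430 = 245/507
take √, sign +1: I = 0.19609844
No selection rule forces the value: the integral is nonzero (none).

0.196098 (none)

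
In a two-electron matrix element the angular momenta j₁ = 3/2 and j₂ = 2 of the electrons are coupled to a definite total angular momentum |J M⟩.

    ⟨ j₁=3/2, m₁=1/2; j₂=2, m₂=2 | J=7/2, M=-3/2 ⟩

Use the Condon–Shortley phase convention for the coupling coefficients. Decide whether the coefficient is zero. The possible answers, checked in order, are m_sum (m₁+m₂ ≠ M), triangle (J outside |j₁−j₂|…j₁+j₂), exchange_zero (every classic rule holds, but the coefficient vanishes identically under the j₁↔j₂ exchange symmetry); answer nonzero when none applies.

m-sum: m₁+m₂ = 1/2+2 = 5/2, M = -3/2  ✗ ⇒ coefficient is 0

m_sum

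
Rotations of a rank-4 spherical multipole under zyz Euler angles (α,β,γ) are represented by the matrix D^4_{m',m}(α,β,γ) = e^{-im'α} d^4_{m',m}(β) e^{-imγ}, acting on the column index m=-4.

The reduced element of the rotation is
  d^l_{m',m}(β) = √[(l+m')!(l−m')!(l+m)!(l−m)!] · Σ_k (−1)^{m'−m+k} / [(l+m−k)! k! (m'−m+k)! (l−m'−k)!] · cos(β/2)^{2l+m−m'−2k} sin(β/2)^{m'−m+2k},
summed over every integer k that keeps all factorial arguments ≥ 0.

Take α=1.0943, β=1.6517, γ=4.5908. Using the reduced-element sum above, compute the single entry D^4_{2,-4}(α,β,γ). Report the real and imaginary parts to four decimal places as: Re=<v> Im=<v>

Re=-0.3428 Im=-0.1727

Split into d^4_{2,-4}(β=1.6517) × two z-phases.
Half-angle: c=0.677932, s=0.735124. N=√(720·2·1·40320)=7619.763776
k∈{0} keeps every argument non-negative
  k=0: (−1)^6·7619.7638/(1440)·0.6779^2·0.7351^6 = +0.383810
d^4_{2,-4}(1.6517) = +0.383810
Attach z-rotation phases: D = e^{-i(2)(1.0943)}·(+0.383810)·e^{-i(-4)(4.5908)} = -0.342776-0.172670i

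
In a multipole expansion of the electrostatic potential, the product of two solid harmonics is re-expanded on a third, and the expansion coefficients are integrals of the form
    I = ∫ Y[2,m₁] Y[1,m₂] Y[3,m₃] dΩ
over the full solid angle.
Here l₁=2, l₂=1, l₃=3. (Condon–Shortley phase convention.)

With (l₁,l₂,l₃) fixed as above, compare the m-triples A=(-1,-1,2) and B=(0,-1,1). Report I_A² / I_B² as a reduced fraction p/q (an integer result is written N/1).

5/3

l's match ⇒ only the (l;m) 3-j factors differ between A and B.
A: triangle coeff Δ(2,1,3) = 1/105; Σ_t [0,0]: t=0:+1/12 = 1/12; (3j)²=2/21 [(2 1 3; -1 -1 2)], sign=-1
B: triangle coeff Δ(2,1,3) = 1/105; Σ_t [0,0]: t=0:+1/8 = 1/8; (3j)²=2/35 [(2 1 3; 0 -1 1)], sign=+1
I_A²/I_B² = (2/21)/(2/35) = 5/3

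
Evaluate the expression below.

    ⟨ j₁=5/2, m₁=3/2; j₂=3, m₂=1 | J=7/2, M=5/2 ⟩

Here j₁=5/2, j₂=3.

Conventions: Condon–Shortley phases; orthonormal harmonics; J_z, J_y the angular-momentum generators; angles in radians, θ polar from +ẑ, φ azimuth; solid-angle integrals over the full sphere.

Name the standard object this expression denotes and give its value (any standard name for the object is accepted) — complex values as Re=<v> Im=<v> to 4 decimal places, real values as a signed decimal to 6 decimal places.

This is a Clebsch–Gordan (vector-coupling) coefficient.
√[8·2!3!4!/10! · 4!1!4!2!6!1!] = √(18432/35)
  +(−1)^0/∏(0,2,1,4,2,0)! = 1/96  (running 1/96)
  +(−1)^1/∏(1,1,0,3,3,1)! = -1/36  (running -5/288)
⟨..|..⟩ = √(18432/35)·(-5/288) = -0.398410

Clebsch–Gordan coefficient, −√(10/63) ≈ -0.398410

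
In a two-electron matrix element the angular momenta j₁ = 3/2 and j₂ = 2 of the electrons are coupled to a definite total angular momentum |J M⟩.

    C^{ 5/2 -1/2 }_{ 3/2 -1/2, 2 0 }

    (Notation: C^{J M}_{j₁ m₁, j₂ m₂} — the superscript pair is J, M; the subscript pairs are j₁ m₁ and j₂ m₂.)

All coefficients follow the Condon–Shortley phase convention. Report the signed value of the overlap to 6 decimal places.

−√(3/35) ≈ -0.292770

triangle: 1!×2!×3!/7! = 12/5040
(j±m)!: 1!×2!×2!×2!×2!×3! = 96
prefactor² = (2J+1)×Δ×N² = 48/35
  k=0: +1/(0!×1!×2!×2!×0!×1!) = 1/4
  k=1: −1/(1!×0!×1!×1!×1!×2!) = -1/2
Σ = -1/4  ⇒  CG² = 48/35×(-1/4)² = 3/35
CG = −√(3/35) = -0.292770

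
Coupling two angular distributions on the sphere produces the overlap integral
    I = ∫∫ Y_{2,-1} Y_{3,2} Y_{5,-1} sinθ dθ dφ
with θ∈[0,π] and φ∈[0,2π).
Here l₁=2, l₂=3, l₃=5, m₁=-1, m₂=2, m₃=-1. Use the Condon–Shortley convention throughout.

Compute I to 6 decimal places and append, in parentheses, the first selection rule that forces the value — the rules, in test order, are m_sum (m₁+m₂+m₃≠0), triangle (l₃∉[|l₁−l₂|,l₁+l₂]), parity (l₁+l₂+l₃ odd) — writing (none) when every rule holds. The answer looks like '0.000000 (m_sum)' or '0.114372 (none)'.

Rules hold: Σm=0, L=10 even, 1≤5≤5.
N = 5·7·11 = 385
Δ = 0!·4!·6!/11! = 1/2310
Racah Σ t=0..0: t=0:+1/144 = 1/144
⇒ 3j(2 3 5; 0 0 0)² = 10/231, sgn -1
Racah Σ t=0..0: t=0:+1/720 = 1/720
⇒ 3j(2 3 5; -1 2 -1)² = 4/385, sgn +1
4πI² = N·(3j₀)²·(3jₘ)² = 40/231
I = -1·√(0.17316/4π) = -0.11738675
No selection rule forces the value: the integral is nonzero (none).

-0.117387 (none)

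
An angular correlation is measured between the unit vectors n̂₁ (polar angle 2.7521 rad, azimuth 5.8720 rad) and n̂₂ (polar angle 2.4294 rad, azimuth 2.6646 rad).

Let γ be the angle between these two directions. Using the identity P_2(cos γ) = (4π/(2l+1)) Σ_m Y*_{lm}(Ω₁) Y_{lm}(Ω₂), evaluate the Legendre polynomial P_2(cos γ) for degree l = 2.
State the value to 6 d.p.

Summing Y*_{l m}(θ₁,φ₁)·Y_{l m}(θ₂,φ₂) over m ∈ [−2, 2]; prefactor 4π/(2·2+1) = 2.513274:
  [-2]  conj(Y_{2,-2})(Ω₁) = +0.037900-0.040812i ; Y_{2,-2}(Ω₂) = +0.095419+0.134563i ; Δ = +0.009108+0.001206i
  [-1]  conj(Y_{2,-1})(Ω₁) = -0.248760+0.108469i ; Y_{2,-1}(Ω₂) = +0.339487+0.175445i ; Δ = -0.103481-0.006820i
  [+0]  conj(Y_{2,0})(Ω₁) = +0.494357-0.000000i ; Y_{2,0}(Ω₂) = +0.226714+0.000000i ; Δ = +0.112078+0.000000i
  [+1]  conj(Y_{2,1})(Ω₁) = +0.248760+0.108469i ; Y_{2,1}(Ω₂) = -0.339487+0.175445i ; Δ = -0.103481+0.006820i
  [+2]  conj(Y_{2,2})(Ω₁) = +0.037900+0.040812i ; Y_{2,2}(Ω₂) = +0.095419-0.134563i ; Δ = +0.009108-0.001206i
Total Σ_m = -0.076668-0.000000i. Multiply by 2.513274: -0.192688-0.000000i. P_2(cos γ) = -0.192688

-0.192688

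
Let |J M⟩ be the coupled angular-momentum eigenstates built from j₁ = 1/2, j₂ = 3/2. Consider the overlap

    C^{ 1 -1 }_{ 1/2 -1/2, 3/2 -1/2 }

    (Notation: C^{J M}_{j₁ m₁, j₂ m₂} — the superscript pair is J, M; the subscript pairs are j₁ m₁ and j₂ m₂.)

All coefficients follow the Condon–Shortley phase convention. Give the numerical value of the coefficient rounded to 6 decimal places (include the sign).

√[3·1!0!2!/4! · 0!1!1!2!0!2!] = √(1)
  +(−1)^1/∏(1,0,0,0,0,2)! = -1/2  (running -1/2)
⟨..|..⟩ = √(1)·(-1/2) = -0.500000

-0.500000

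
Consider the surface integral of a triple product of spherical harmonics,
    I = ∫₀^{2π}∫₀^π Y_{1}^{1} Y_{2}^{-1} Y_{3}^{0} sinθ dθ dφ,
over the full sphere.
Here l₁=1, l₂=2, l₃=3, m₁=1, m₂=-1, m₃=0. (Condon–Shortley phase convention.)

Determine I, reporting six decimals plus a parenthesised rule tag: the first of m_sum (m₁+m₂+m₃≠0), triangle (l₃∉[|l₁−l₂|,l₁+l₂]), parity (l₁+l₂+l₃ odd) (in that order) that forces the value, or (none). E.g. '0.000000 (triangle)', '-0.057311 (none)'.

0.143048 (none)

Checks pass: Σm=0; 6 even; l₃=3∈[1,3].
(2·1+1)(2·2+1)(2·3+1) = 105
Δ: 0! 2! 4! / 7! → 1/105
sum: t=0:+1/4 = 1/4
3j²(1 2 3; 0 0 0) = Δ·Π!·Σ² = 3/35  (sign -1)
sum: t=0:+1/12 = 1/12
3j²(1 2 3; 1 -1 0) = Δ·Π!·Σ² = 1/35  (sign -1)
combine: 4πI² = 105·3/35·1/35 = 9/35
take √, sign +1: I = 0.14304817
No selection rule forces the value: the integral is nonzero (none).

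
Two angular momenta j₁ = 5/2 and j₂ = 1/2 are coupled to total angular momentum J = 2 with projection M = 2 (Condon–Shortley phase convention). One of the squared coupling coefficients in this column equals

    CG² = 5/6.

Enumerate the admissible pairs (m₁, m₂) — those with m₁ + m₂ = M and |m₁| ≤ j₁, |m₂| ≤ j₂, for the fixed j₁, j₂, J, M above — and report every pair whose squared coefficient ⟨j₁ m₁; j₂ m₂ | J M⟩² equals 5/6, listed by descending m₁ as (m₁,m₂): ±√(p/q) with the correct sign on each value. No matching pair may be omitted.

(5/2,-1/2): +√(5/6)

Admissible pairs with m₁+m₂ = M = 2: (3/2,1/2), (5/2,-1/2)
  (m₁,m₂)=(5/2,-1/2): CG² = 5/6, CG = +√(5/6)   ← matches the target
  (m₁,m₂)=(3/2,1/2): CG² = 1/6, CG = −√(1/6)
Pairs with CG² = 5/6: (5/2,-1/2): +√(5/6)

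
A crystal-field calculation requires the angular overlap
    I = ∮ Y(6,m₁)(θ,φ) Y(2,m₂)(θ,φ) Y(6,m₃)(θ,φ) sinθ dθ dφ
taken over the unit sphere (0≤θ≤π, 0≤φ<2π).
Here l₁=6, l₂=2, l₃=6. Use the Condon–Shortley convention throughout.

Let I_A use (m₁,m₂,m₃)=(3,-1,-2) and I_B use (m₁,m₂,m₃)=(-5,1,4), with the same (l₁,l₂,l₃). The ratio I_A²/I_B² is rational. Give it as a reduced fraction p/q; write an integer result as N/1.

Shared (l₁,l₂,l₃)=(6,2,6): N and (l;000)² cancel in I_A²/I_B².
A: Δ = 2!·10!·2!/15! = 1/90090; Racah Σ t=0..1: t=0:+1/60480 t=1:−1/161280 = 1/96768; ⇒ 3j(6 2 6; 3 -1 -2)² = 15/1001, sgn +1
B: Δ = 2!·10!·2!/15! = 1/90090; Racah Σ t=1..2: t=1:−1/7257600 t=2:+1/725760 = 1/806400; ⇒ 3j(6 2 6; -5 1 4)² = 27/910, sgn +1
I_A²/I_B² = (15/1001)/(27/910) = 50/99

50/99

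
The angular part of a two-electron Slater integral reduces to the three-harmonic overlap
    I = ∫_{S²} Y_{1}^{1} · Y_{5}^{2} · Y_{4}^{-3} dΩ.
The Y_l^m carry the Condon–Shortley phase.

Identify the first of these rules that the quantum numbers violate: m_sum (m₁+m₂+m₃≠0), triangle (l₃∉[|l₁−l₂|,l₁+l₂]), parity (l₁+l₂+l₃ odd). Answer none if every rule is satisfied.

Σmᵢ = 0  ✓
l₃∈[|l₁−l₂|,l₁+l₂]=[4,6], have l₃=4  ✓
Σlᵢ = 10 ⇒ even  ✓

none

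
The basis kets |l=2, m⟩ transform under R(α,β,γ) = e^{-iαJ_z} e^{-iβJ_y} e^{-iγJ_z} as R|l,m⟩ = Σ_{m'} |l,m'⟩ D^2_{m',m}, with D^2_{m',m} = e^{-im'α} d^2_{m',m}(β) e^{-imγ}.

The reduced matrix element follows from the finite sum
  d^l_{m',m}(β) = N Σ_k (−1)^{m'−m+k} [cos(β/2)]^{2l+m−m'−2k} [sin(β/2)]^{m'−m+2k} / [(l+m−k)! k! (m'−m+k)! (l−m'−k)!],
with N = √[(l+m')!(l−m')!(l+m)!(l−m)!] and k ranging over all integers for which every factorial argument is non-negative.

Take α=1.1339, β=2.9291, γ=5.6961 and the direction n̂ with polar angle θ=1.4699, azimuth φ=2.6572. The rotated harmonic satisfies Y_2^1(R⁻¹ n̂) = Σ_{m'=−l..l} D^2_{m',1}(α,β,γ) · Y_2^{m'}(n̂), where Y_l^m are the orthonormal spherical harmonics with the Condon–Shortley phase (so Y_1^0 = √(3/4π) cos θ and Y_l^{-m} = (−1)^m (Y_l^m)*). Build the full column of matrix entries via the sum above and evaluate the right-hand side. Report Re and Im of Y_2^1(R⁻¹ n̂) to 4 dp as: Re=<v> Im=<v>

Need the full column D^2_{m',1} for m'=−2..2 at α=1.1339, β=2.9291, γ=5.6961.
cos(β/2)=0.106047, sin(β/2)=0.994361
d^2_{-2,1}: single k=3 term ⇒ +0.208525;  D = -0.200013+0.058970i
d^2_{-1,1}: k∈[2..3] ⇒ +0.033358 -0.977635 = -0.944277;  D = +0.141287-0.933647i
d^2_{0,1}: k∈[1..2] ⇒ +0.002905 -0.255390 = -0.252486;  D = -0.210209-0.139861i
d^2_{1,1}: k∈[0..1] ⇒ +0.000126 -0.033358 = -0.033232;  D = -0.028386+0.017279i
d^2_{2,1}: single k=0 term ⇒ -0.002372;  D = +0.000260+0.002357i
Y_2^{m'}(θ=1.4699,φ=2.6572) and Σ D·Y over m':
  (-0.2000+0.0590i)·(+0.2165+0.3151i)  (+0.1413-0.9336i)·(-0.0685-0.0361i)  (-0.2102-0.1399i)·(-0.3058+0.0000i)  (-0.0284+0.0173i)·(+0.0685-0.0361i)  (+0.0003+0.0024i)·(+0.2165-0.3151i)
Y_2^1(R⁻¹ n̂) = -0.041474+0.054014i

Re=-0.0415 Im=0.0540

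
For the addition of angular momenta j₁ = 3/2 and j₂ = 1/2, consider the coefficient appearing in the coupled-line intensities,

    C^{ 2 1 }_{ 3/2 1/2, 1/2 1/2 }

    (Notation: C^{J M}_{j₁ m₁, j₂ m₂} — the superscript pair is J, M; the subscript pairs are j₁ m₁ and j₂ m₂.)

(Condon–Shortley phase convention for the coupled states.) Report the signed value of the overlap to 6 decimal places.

+0.866025  (= +√(3/4))

j₁+j₂−J=0  J+j₁−j₂=3  J−j₁+j₂=1  j₁+j₂+J+1=5
(j₁±m₁, j₂±m₂, J±M) = (2,1,1,0,3,1)
P² = 3
sum k=0..0:
  [0] +1/2 = 1/2
S = 1/2
C² = P²·S² = 3/4 ; C = +0.866025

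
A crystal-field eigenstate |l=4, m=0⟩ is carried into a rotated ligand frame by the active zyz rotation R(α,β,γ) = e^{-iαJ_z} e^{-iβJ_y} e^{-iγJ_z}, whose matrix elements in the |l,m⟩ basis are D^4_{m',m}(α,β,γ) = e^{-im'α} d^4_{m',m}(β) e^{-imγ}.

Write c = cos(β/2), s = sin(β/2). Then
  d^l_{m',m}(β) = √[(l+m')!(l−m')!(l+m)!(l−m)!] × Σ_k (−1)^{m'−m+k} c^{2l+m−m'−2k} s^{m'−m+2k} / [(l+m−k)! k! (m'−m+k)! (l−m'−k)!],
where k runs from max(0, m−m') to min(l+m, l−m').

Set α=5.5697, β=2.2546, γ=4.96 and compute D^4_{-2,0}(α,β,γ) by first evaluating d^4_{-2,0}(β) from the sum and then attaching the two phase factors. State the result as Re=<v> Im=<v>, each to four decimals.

Re=0.0611 Im=-0.4217

D^4_{-2,0}(5.5697,2.2546,4.9600) = e^{-i·-2·5.5697}·d^4_{-2,0}(2.2546)·e^{-i·0·4.9600}. Compute d first:
Half-angle: c=0.429100, s=0.903257. N=√(2·720·24·24)=910.735966
k: max(0,(0)−(-2))=2 … min(4+(0),4−(-2))=4
  k=2: (−1)^0·910.7360/(96)·0.4291^6·0.9033^2 = +0.048317
  k=3: (−1)^1·910.7360/(36)·0.4291^4·0.9033^4 = -0.570913
  k=4: (−1)^2·910.7360/(96)·0.4291^2·0.9033^6 = +0.948651
d^4_{-2,0}(2.2546) = +0.048317 -0.570913 +0.948651 = +0.426054
Attach z-rotation phases: D = e^{-i(-2)(5.5697)}·(+0.426054)·e^{-i(0)(4.9600)} = +0.061067-0.421655i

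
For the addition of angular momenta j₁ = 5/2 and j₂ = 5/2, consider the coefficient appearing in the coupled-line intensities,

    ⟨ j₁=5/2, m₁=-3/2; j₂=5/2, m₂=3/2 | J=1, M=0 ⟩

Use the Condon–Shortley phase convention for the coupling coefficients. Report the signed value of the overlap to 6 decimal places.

-0.358569  (= −√(9/70))

√[3·4!1!1!/7! · 1!4!4!1!1!1!] = √(288/35)
  +(−1)^3/∏(3,1,1,1,0,0)! = -1/6  (running -1/6)
  +(−1)^4/∏(4,0,0,0,1,1)! = 1/24  (running -1/8)
⟨..|..⟩ = √(288/35)·(-1/8) = -0.358569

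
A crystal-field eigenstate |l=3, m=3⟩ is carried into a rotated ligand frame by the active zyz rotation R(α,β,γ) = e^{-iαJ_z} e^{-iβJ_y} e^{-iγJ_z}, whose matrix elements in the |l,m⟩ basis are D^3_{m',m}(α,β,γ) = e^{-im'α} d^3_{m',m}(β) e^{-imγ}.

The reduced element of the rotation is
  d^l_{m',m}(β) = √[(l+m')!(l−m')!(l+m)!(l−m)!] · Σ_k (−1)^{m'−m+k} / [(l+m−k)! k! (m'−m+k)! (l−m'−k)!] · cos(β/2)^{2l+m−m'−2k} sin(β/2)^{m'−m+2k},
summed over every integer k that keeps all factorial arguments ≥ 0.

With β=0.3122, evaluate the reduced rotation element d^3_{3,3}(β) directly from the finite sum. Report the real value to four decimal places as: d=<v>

d^3_{3,3}(β=0.3122) via the finite sum:
c=cos(0.312200/2)=0.987841, s=sin(0.312200/2)=0.155467; N=√[720·1·720·1]=720.000000
k∈{0} keeps every argument non-negative
  k=0: (−1)^0·720.0000/(720)·0.9878^6·0.1555^0 = +0.929229
d^3_{3,3}(0.3122) = +0.929229

d=0.9292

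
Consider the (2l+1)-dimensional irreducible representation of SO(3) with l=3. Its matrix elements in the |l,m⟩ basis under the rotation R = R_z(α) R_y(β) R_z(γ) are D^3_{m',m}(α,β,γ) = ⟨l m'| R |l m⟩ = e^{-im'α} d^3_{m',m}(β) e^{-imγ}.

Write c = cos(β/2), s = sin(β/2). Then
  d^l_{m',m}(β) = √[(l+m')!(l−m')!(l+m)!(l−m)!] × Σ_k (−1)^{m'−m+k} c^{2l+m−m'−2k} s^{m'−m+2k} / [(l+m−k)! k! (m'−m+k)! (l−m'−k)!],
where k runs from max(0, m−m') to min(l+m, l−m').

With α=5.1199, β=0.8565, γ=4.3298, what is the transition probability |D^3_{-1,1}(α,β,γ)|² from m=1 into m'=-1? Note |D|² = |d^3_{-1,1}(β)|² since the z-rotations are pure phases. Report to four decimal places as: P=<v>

P=0.2671

First d^3_{-1,1}(β=0.8565), then the phase factors e^{-i(-1)α} and e^{-i(1)γ}:
Half-angle: c=0.909694, s=0.415279. N=√(2·24·24·2)=48.000000
Admissible k: 2..4 (factorial args all ≥0)
  k=2: (−1)^0·48.0000/(8)·0.9097^4·0.4153^2 = +0.708620
  k=3: (−1)^1·48.0000/(6)·0.9097^2·0.4153^4 = -0.196898
  k=4: (−1)^2·48.0000/(48)·0.9097^0·0.4153^6 = +0.005129
d^3_{-1,1}(0.8565) = +0.708620 -0.196898 +0.005129 = +0.516850
|D^3_{-1,1}|² = |d^3_{-1,1}(β)|² = (+0.516850)² = 0.267134 (the z-rotation phases have unit modulus)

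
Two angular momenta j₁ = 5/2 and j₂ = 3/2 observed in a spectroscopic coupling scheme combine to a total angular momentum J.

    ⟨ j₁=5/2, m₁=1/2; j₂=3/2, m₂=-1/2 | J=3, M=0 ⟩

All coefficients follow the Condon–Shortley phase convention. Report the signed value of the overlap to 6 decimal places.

+√(1/5) = +0.447214

√[7·1!4!2!/8! · 3!2!1!2!3!3!] = √(36/5)
  +(−1)^0/∏(0,1,2,1,2,1)! = 1/4  (running 1/4)
  +(−1)^1/∏(1,0,1,0,3,2)! = -1/12  (running 1/6)
⟨..|..⟩ = √(36/5)·(1/6) = +0.447214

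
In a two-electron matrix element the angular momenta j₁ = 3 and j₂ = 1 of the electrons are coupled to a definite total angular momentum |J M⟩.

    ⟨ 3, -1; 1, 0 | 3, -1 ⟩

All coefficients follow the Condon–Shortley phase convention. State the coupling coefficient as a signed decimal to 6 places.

-0.288675  (= −√(1/12))

j₁+j₂−J=1  J+j₁−j₂=5  J−j₁+j₂=1  j₁+j₂+J+1=8
(j₁±m₁, j₂±m₂, J±M) = (2,4,1,1,2,4)
P² = 48
sum k=0..1:
  [0] +1/24 = 1/24
  [1] −1/12 = -1/12
S = -1/24
C² = P²·S² = 1/12 ; C = -0.288675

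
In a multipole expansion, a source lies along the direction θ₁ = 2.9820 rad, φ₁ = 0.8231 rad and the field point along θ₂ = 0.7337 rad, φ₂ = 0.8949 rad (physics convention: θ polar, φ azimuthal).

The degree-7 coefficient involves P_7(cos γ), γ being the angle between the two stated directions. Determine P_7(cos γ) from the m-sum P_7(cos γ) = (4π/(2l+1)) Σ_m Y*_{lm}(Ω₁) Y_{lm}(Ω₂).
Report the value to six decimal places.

-0.305435

Addition theorem: P_7(cos γ) = (4π/15) Σ_m Y*_{lm}(Ω₁) Y_{lm}(Ω₂), m = −7…7:
  m=-7: Y*=+0.000001-0.000001i  Y=+0.030181+0.000570i  product +0.000000-0.000000i
  m=-6: Y*=-0.000007+0.000029i  Y=+0.076512+0.099195i  product -0.000003+0.000002i
  m=-5: Y*=-0.000244-0.000359i  Y=-0.071837+0.296259i  product +0.000124-0.000046i
  m=-4: Y*=+0.004418+0.000671i  Y=-0.413913+0.193856i  product -0.001959+0.000579i
  m=-3: Y*=-0.025893+0.020610i  Y=-0.301224-0.148077i  product +0.010851-0.002374i
  m=-2: Y*=+0.012827-0.169783i  Y=+0.024521+0.110171i  product +0.019020-0.002750i
  m=-1: Y*=+0.369863+0.398859i  Y=-0.244686+0.305134i  product -0.212205+0.015263i
  m=+0: Y*=-0.735986-0.000000i  Y=-0.005108+0.000000i  product +0.003759+0.000000i
  m=+1: Y*=-0.369863+0.398859i  Y=+0.244686+0.305134i  product -0.212205-0.015263i
  m=+2: Y*=+0.012827+0.169783i  Y=+0.024521-0.110171i  product +0.019020+0.002750i
  m=+3: Y*=+0.025893+0.020610i  Y=+0.301224-0.148077i  product +0.010851+0.002374i
  m=+4: Y*=+0.004418-0.000671i  Y=-0.413913-0.193856i  product -0.001959-0.000579i
  m=+5: Y*=+0.000244-0.000359i  Y=+0.071837+0.296259i  product +0.000124+0.000046i
  m=+6: Y*=-0.000007-0.000029i  Y=+0.076512-0.099195i  product -0.000003-0.000002i
  m=+7: Y*=-0.000001-0.000001i  Y=-0.030181+0.000570i  product +0.000000+0.000000i
Total Σ_m = -0.364587+0.000000i. Multiply by 0.837758: -0.305435+0.000000i. P_7(cos γ) = -0.305435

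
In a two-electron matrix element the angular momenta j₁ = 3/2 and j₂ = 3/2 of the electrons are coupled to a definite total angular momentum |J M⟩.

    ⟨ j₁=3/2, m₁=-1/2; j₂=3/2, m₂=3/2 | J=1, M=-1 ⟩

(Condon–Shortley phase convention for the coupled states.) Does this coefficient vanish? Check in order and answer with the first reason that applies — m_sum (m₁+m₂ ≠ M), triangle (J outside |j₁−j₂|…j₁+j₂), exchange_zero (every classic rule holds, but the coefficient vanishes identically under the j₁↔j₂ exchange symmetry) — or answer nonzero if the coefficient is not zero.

m_sum

m-sum: m₁+m₂ = -1/2+3/2 = 1, M = -1  ✗ ⇒ coefficient is 0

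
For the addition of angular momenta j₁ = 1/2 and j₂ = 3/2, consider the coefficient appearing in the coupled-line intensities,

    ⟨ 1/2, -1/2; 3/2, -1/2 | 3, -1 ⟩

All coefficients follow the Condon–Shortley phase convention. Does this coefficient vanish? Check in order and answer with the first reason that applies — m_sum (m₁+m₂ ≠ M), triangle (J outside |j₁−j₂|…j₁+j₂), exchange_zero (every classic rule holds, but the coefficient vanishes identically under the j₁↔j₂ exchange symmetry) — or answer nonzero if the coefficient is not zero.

m-sum: m₁+m₂ = -1/2+(-1/2) = -1, M = -1  ✓
triangle: need |j₁−j₂| ≤ J ≤ j₁+j₂, i.e. J ∈ [1, 2]; J = 3 is outside ✗ ⇒ coefficient is 0

triangle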